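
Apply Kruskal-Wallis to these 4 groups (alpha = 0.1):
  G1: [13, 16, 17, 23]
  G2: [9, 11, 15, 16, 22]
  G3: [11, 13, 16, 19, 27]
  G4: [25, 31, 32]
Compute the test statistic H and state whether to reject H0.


Step 1: Combine all N = 17 observations and assign midranks.
sorted (value, group, rank): (9,G2,1), (11,G2,2.5), (11,G3,2.5), (13,G1,4.5), (13,G3,4.5), (15,G2,6), (16,G1,8), (16,G2,8), (16,G3,8), (17,G1,10), (19,G3,11), (22,G2,12), (23,G1,13), (25,G4,14), (27,G3,15), (31,G4,16), (32,G4,17)
Step 2: Sum ranks within each group.
R_1 = 35.5 (n_1 = 4)
R_2 = 29.5 (n_2 = 5)
R_3 = 41 (n_3 = 5)
R_4 = 47 (n_4 = 3)
Step 3: H = 12/(N(N+1)) * sum(R_i^2/n_i) - 3(N+1)
     = 12/(17*18) * (35.5^2/4 + 29.5^2/5 + 41^2/5 + 47^2/3) - 3*18
     = 0.039216 * 1561.65 - 54
     = 7.241013.
Step 4: Ties present; correction factor C = 1 - 36/(17^3 - 17) = 0.992647. Corrected H = 7.241013 / 0.992647 = 7.294650.
Step 5: Under H0, H ~ chi^2(3); p-value = 0.063076.
Step 6: alpha = 0.1. reject H0.

H = 7.2947, df = 3, p = 0.063076, reject H0.


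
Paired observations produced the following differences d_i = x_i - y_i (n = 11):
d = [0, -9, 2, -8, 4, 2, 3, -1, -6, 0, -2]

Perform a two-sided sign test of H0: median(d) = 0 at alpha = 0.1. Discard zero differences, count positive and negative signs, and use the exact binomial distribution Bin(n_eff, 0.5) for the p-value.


Step 1: Discard zero differences. Original n = 11; n_eff = number of nonzero differences = 9.
Nonzero differences (with sign): -9, +2, -8, +4, +2, +3, -1, -6, -2
Step 2: Count signs: positive = 4, negative = 5.
Step 3: Under H0: P(positive) = 0.5, so the number of positives S ~ Bin(9, 0.5).
Step 4: Two-sided exact p-value = sum of Bin(9,0.5) probabilities at or below the observed probability = 1.000000.
Step 5: alpha = 0.1. fail to reject H0.

n_eff = 9, pos = 4, neg = 5, p = 1.000000, fail to reject H0.


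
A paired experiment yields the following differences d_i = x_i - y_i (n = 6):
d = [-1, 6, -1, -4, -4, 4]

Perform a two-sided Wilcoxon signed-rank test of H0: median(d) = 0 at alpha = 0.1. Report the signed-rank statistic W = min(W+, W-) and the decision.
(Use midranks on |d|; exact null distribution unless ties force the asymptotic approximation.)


Step 1: Drop any zero differences (none here) and take |d_i|.
|d| = [1, 6, 1, 4, 4, 4]
Step 2: Midrank |d_i| (ties get averaged ranks).
ranks: |1|->1.5, |6|->6, |1|->1.5, |4|->4, |4|->4, |4|->4
Step 3: Attach original signs; sum ranks with positive sign and with negative sign.
W+ = 6 + 4 = 10
W- = 1.5 + 1.5 + 4 + 4 = 11
(Check: W+ + W- = 21 should equal n(n+1)/2 = 21.)
Step 4: Test statistic W = min(W+, W-) = 10.
Step 5: Ties in |d|, so use the tie-corrected normal approximation.
        E[W] = n(n+1)/4 = 6*7/4 = 10.5.
        Tie groups: |d|=1 (t=2), |d|=4 (t=3); sum(t^3 - t) = 30.
        Var[W] = n(n+1)(2n+1)/24 - sum(t^3-t)/48 = 546/24 - 30/48 = 22.125.
        z = (W - E[W]) / sqrt(Var[W]) = (10 - 10.5) / 4.7037 = -0.1063.
        Two-sided p = 2*Phi(z) = 0.915345.
Step 6: alpha = 0.1. fail to reject H0.

W+ = 10, W- = 11, W = min = 10, p = 0.915345, fail to reject H0.


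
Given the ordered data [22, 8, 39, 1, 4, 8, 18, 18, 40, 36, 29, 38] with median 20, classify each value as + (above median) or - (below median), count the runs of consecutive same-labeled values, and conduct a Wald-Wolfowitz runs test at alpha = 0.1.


Step 1: Compute median = 20; label A = above, B = below.
Labels in order: ABABBBBBAAAA  (n_A = 6, n_B = 6)
Step 2: Count runs R = 5.
Step 3: Under H0 (random ordering), E[R] = 2*n_A*n_B/(n_A+n_B) + 1 = 2*6*6/12 + 1 = 7.0000.
        Var[R] = 2*n_A*n_B*(2*n_A*n_B - n_A - n_B) / ((n_A+n_B)^2 * (n_A+n_B-1)) = 4320/1584 = 2.7273.
        SD[R] = 1.6514.
Step 4: Continuity-corrected z = (R + 0.5 - E[R]) / SD[R] = (5 + 0.5 - 7.0000) / 1.6514 = -0.9083.
Step 5: Two-sided p-value via normal approximation = 2*(1 - Phi(|z|)) = 0.363722.
Step 6: alpha = 0.1. fail to reject H0.

R = 5, z = -0.9083, p = 0.363722, fail to reject H0.


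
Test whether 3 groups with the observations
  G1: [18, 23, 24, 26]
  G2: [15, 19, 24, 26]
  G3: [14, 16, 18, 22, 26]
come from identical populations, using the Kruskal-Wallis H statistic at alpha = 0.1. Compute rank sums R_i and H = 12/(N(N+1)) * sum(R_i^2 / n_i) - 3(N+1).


Step 1: Combine all N = 13 observations and assign midranks.
sorted (value, group, rank): (14,G3,1), (15,G2,2), (16,G3,3), (18,G1,4.5), (18,G3,4.5), (19,G2,6), (22,G3,7), (23,G1,8), (24,G1,9.5), (24,G2,9.5), (26,G1,12), (26,G2,12), (26,G3,12)
Step 2: Sum ranks within each group.
R_1 = 34 (n_1 = 4)
R_2 = 29.5 (n_2 = 4)
R_3 = 27.5 (n_3 = 5)
Step 3: H = 12/(N(N+1)) * sum(R_i^2/n_i) - 3(N+1)
     = 12/(13*14) * (34^2/4 + 29.5^2/4 + 27.5^2/5) - 3*14
     = 0.065934 * 657.812 - 42
     = 1.372253.
Step 4: Ties present; correction factor C = 1 - 36/(13^3 - 13) = 0.983516. Corrected H = 1.372253 / 0.983516 = 1.395251.
Step 5: Under H0, H ~ chi^2(2); p-value = 0.497766.
Step 6: alpha = 0.1. fail to reject H0.

H = 1.3953, df = 2, p = 0.497766, fail to reject H0.


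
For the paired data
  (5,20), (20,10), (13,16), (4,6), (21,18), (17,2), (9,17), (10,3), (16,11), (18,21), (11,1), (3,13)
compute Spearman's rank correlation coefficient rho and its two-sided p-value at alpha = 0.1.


Step 1: Rank x and y separately (midranks; no ties here).
rank(x): 5->3, 20->11, 13->7, 4->2, 21->12, 17->9, 9->4, 10->5, 16->8, 18->10, 11->6, 3->1
rank(y): 20->11, 10->5, 16->8, 6->4, 18->10, 2->2, 17->9, 3->3, 11->6, 21->12, 1->1, 13->7
Step 2: d_i = R_x(i) - R_y(i); compute d_i^2.
  (3-11)^2=64, (11-5)^2=36, (7-8)^2=1, (2-4)^2=4, (12-10)^2=4, (9-2)^2=49, (4-9)^2=25, (5-3)^2=4, (8-6)^2=4, (10-12)^2=4, (6-1)^2=25, (1-7)^2=36
sum(d^2) = 256.
Step 3: rho = 1 - 6*256 / (12*(12^2 - 1)) = 1 - 1536/1716 = 0.104895.
Step 4: Under H0, t = rho * sqrt((n-2)/(1-rho^2)) = 0.3335 ~ t(10).
Step 5: Two-sided p-value from the t-distribution with 10 df = 0.745609.
Step 6: alpha = 0.1. fail to reject H0.

rho = 0.1049, p = 0.745609, fail to reject H0 at alpha = 0.1.


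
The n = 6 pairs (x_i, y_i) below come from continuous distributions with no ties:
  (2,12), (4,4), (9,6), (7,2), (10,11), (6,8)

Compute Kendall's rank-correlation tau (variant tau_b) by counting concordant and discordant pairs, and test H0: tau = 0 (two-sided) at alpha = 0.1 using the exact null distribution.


Step 1: Enumerate the 15 unordered pairs (i,j) with i<j and classify each by sign(x_j-x_i) * sign(y_j-y_i).
  (1,2):dx=+2,dy=-8->D; (1,3):dx=+7,dy=-6->D; (1,4):dx=+5,dy=-10->D; (1,5):dx=+8,dy=-1->D
  (1,6):dx=+4,dy=-4->D; (2,3):dx=+5,dy=+2->C; (2,4):dx=+3,dy=-2->D; (2,5):dx=+6,dy=+7->C
  (2,6):dx=+2,dy=+4->C; (3,4):dx=-2,dy=-4->C; (3,5):dx=+1,dy=+5->C; (3,6):dx=-3,dy=+2->D
  (4,5):dx=+3,dy=+9->C; (4,6):dx=-1,dy=+6->D; (5,6):dx=-4,dy=-3->C
Step 2: C = 7, D = 8, total pairs = 15.
Step 3: tau = (C - D)/(n(n-1)/2) = (7 - 8)/15 = -0.066667.
Step 4: Exact two-sided p-value (enumerate n! = 720 permutations of y under H0): p = 1.000000.
Step 5: alpha = 0.1. fail to reject H0.

tau_b = -0.0667 (C=7, D=8), p = 1.000000, fail to reject H0.


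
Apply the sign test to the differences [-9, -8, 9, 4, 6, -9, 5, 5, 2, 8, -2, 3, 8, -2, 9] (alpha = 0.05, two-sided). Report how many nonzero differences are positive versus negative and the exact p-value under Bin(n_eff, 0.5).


Step 1: Discard zero differences. Original n = 15; n_eff = number of nonzero differences = 15.
Nonzero differences (with sign): -9, -8, +9, +4, +6, -9, +5, +5, +2, +8, -2, +3, +8, -2, +9
Step 2: Count signs: positive = 10, negative = 5.
Step 3: Under H0: P(positive) = 0.5, so the number of positives S ~ Bin(15, 0.5).
Step 4: Two-sided exact p-value = sum of Bin(15,0.5) probabilities at or below the observed probability = 0.301758.
Step 5: alpha = 0.05. fail to reject H0.

n_eff = 15, pos = 10, neg = 5, p = 0.301758, fail to reject H0.


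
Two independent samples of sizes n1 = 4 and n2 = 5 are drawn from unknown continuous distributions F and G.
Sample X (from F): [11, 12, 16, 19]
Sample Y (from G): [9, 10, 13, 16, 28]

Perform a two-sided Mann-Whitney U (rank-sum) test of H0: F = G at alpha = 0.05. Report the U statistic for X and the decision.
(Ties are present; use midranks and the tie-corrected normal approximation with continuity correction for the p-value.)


Step 1: Combine and sort all 9 observations; assign midranks.
sorted (value, group): (9,Y), (10,Y), (11,X), (12,X), (13,Y), (16,X), (16,Y), (19,X), (28,Y)
ranks: 9->1, 10->2, 11->3, 12->4, 13->5, 16->6.5, 16->6.5, 19->8, 28->9
Step 2: Rank sum for X: R1 = 3 + 4 + 6.5 + 8 = 21.5.
Step 3: U_X = R1 - n1(n1+1)/2 = 21.5 - 4*5/2 = 21.5 - 10 = 11.5.
       U_Y = n1*n2 - U_X = 20 - 11.5 = 8.5.
Step 4: Ties are present, so use the tie-corrected normal approximation (with continuity correction) for the p-value.
Step 5: p-value = 0.805701; compare to alpha = 0.05. fail to reject H0.

U_X = 11.5, p = 0.805701, fail to reject H0 at alpha = 0.05.


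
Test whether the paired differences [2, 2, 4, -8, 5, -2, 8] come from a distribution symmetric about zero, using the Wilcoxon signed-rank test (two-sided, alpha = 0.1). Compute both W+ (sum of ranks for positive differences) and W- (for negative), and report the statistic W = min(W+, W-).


Step 1: Drop any zero differences (none here) and take |d_i|.
|d| = [2, 2, 4, 8, 5, 2, 8]
Step 2: Midrank |d_i| (ties get averaged ranks).
ranks: |2|->2, |2|->2, |4|->4, |8|->6.5, |5|->5, |2|->2, |8|->6.5
Step 3: Attach original signs; sum ranks with positive sign and with negative sign.
W+ = 2 + 2 + 4 + 5 + 6.5 = 19.5
W- = 6.5 + 2 = 8.5
(Check: W+ + W- = 28 should equal n(n+1)/2 = 28.)
Step 4: Test statistic W = min(W+, W-) = 8.5.
Step 5: Ties in |d|, so use the tie-corrected normal approximation.
        E[W] = n(n+1)/4 = 7*8/4 = 14.
        Tie groups: |d|=2 (t=3), |d|=8 (t=2); sum(t^3 - t) = 30.
        Var[W] = n(n+1)(2n+1)/24 - sum(t^3-t)/48 = 840/24 - 30/48 = 34.375.
        z = (W - E[W]) / sqrt(Var[W]) = (8.5 - 14) / 5.8630 = -0.9381.
        Two-sided p = 2*Phi(z) = 0.348202.
Step 6: alpha = 0.1. fail to reject H0.

W+ = 19.5, W- = 8.5, W = min = 8.5, p = 0.348202, fail to reject H0.


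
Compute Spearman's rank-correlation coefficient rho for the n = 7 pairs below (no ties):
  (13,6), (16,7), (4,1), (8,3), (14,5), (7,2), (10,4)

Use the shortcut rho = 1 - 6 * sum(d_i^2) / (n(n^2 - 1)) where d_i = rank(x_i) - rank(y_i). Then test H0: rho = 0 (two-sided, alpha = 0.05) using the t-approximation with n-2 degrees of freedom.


Step 1: Rank x and y separately (midranks; no ties here).
rank(x): 13->5, 16->7, 4->1, 8->3, 14->6, 7->2, 10->4
rank(y): 6->6, 7->7, 1->1, 3->3, 5->5, 2->2, 4->4
Step 2: d_i = R_x(i) - R_y(i); compute d_i^2.
  (5-6)^2=1, (7-7)^2=0, (1-1)^2=0, (3-3)^2=0, (6-5)^2=1, (2-2)^2=0, (4-4)^2=0
sum(d^2) = 2.
Step 3: rho = 1 - 6*2 / (7*(7^2 - 1)) = 1 - 12/336 = 0.964286.
Step 4: Under H0, t = rho * sqrt((n-2)/(1-rho^2)) = 8.1408 ~ t(5).
Step 5: Two-sided p-value from the t-distribution with 5 df = 0.000454.
Step 6: alpha = 0.05. reject H0.

rho = 0.9643, p = 0.000454, reject H0 at alpha = 0.05.


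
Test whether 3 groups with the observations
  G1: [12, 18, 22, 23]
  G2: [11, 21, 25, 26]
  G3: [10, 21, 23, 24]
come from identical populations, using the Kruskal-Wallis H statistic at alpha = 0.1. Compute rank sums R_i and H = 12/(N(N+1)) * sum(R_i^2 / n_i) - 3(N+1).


Step 1: Combine all N = 12 observations and assign midranks.
sorted (value, group, rank): (10,G3,1), (11,G2,2), (12,G1,3), (18,G1,4), (21,G2,5.5), (21,G3,5.5), (22,G1,7), (23,G1,8.5), (23,G3,8.5), (24,G3,10), (25,G2,11), (26,G2,12)
Step 2: Sum ranks within each group.
R_1 = 22.5 (n_1 = 4)
R_2 = 30.5 (n_2 = 4)
R_3 = 25 (n_3 = 4)
Step 3: H = 12/(N(N+1)) * sum(R_i^2/n_i) - 3(N+1)
     = 12/(12*13) * (22.5^2/4 + 30.5^2/4 + 25^2/4) - 3*13
     = 0.076923 * 515.375 - 39
     = 0.644231.
Step 4: Ties present; correction factor C = 1 - 12/(12^3 - 12) = 0.993007. Corrected H = 0.644231 / 0.993007 = 0.648768.
Step 5: Under H0, H ~ chi^2(2); p-value = 0.722973.
Step 6: alpha = 0.1. fail to reject H0.

H = 0.6488, df = 2, p = 0.722973, fail to reject H0.


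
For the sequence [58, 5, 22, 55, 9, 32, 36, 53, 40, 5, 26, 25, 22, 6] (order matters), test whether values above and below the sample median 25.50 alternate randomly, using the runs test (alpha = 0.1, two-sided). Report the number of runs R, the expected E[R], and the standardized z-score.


Step 1: Compute median = 25.50; label A = above, B = below.
Labels in order: ABBABAAAABABBB  (n_A = 7, n_B = 7)
Step 2: Count runs R = 8.
Step 3: Under H0 (random ordering), E[R] = 2*n_A*n_B/(n_A+n_B) + 1 = 2*7*7/14 + 1 = 8.0000.
        Var[R] = 2*n_A*n_B*(2*n_A*n_B - n_A - n_B) / ((n_A+n_B)^2 * (n_A+n_B-1)) = 8232/2548 = 3.2308.
        SD[R] = 1.7974.
Step 4: R = E[R], so z = 0 with no continuity correction.
Step 5: Two-sided p-value via normal approximation = 2*(1 - Phi(|z|)) = 1.000000.
Step 6: alpha = 0.1. fail to reject H0.

R = 8, z = 0.0000, p = 1.000000, fail to reject H0.


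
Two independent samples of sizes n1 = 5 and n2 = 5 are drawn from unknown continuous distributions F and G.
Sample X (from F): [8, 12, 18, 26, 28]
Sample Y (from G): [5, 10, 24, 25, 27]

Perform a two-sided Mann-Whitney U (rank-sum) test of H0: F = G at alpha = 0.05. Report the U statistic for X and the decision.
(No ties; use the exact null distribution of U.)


Step 1: Combine and sort all 10 observations; assign midranks.
sorted (value, group): (5,Y), (8,X), (10,Y), (12,X), (18,X), (24,Y), (25,Y), (26,X), (27,Y), (28,X)
ranks: 5->1, 8->2, 10->3, 12->4, 18->5, 24->6, 25->7, 26->8, 27->9, 28->10
Step 2: Rank sum for X: R1 = 2 + 4 + 5 + 8 + 10 = 29.
Step 3: U_X = R1 - n1(n1+1)/2 = 29 - 5*6/2 = 29 - 15 = 14.
       U_Y = n1*n2 - U_X = 25 - 14 = 11.
Step 4: No ties, so the exact null distribution of U (based on enumerating the C(10,5) = 252 equally likely rank assignments) gives the two-sided p-value.
Step 5: p-value = 0.841270; compare to alpha = 0.05. fail to reject H0.

U_X = 14, p = 0.841270, fail to reject H0 at alpha = 0.05.


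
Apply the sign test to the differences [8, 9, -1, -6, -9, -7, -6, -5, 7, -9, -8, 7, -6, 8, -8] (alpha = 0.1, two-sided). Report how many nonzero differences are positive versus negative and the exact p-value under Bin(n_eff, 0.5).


Step 1: Discard zero differences. Original n = 15; n_eff = number of nonzero differences = 15.
Nonzero differences (with sign): +8, +9, -1, -6, -9, -7, -6, -5, +7, -9, -8, +7, -6, +8, -8
Step 2: Count signs: positive = 5, negative = 10.
Step 3: Under H0: P(positive) = 0.5, so the number of positives S ~ Bin(15, 0.5).
Step 4: Two-sided exact p-value = sum of Bin(15,0.5) probabilities at or below the observed probability = 0.301758.
Step 5: alpha = 0.1. fail to reject H0.

n_eff = 15, pos = 5, neg = 10, p = 0.301758, fail to reject H0.


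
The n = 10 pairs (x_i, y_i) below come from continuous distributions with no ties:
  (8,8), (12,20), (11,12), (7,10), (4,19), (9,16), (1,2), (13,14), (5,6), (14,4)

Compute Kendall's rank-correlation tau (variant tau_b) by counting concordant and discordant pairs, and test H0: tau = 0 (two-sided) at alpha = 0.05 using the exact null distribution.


Step 1: Enumerate the 45 unordered pairs (i,j) with i<j and classify each by sign(x_j-x_i) * sign(y_j-y_i).
  (1,2):dx=+4,dy=+12->C; (1,3):dx=+3,dy=+4->C; (1,4):dx=-1,dy=+2->D; (1,5):dx=-4,dy=+11->D
  (1,6):dx=+1,dy=+8->C; (1,7):dx=-7,dy=-6->C; (1,8):dx=+5,dy=+6->C; (1,9):dx=-3,dy=-2->C
  (1,10):dx=+6,dy=-4->D; (2,3):dx=-1,dy=-8->C; (2,4):dx=-5,dy=-10->C; (2,5):dx=-8,dy=-1->C
  (2,6):dx=-3,dy=-4->C; (2,7):dx=-11,dy=-18->C; (2,8):dx=+1,dy=-6->D; (2,9):dx=-7,dy=-14->C
  (2,10):dx=+2,dy=-16->D; (3,4):dx=-4,dy=-2->C; (3,5):dx=-7,dy=+7->D; (3,6):dx=-2,dy=+4->D
  (3,7):dx=-10,dy=-10->C; (3,8):dx=+2,dy=+2->C; (3,9):dx=-6,dy=-6->C; (3,10):dx=+3,dy=-8->D
  (4,5):dx=-3,dy=+9->D; (4,6):dx=+2,dy=+6->C; (4,7):dx=-6,dy=-8->C; (4,8):dx=+6,dy=+4->C
  (4,9):dx=-2,dy=-4->C; (4,10):dx=+7,dy=-6->D; (5,6):dx=+5,dy=-3->D; (5,7):dx=-3,dy=-17->C
  (5,8):dx=+9,dy=-5->D; (5,9):dx=+1,dy=-13->D; (5,10):dx=+10,dy=-15->D; (6,7):dx=-8,dy=-14->C
  (6,8):dx=+4,dy=-2->D; (6,9):dx=-4,dy=-10->C; (6,10):dx=+5,dy=-12->D; (7,8):dx=+12,dy=+12->C
  (7,9):dx=+4,dy=+4->C; (7,10):dx=+13,dy=+2->C; (8,9):dx=-8,dy=-8->C; (8,10):dx=+1,dy=-10->D
  (9,10):dx=+9,dy=-2->D
Step 2: C = 27, D = 18, total pairs = 45.
Step 3: tau = (C - D)/(n(n-1)/2) = (27 - 18)/45 = 0.200000.
Step 4: Exact two-sided p-value (enumerate n! = 3628800 permutations of y under H0): p = 0.484313.
Step 5: alpha = 0.05. fail to reject H0.

tau_b = 0.2000 (C=27, D=18), p = 0.484313, fail to reject H0.


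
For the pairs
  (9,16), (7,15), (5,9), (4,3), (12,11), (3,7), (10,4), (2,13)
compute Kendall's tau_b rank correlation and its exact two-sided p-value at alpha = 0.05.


Step 1: Enumerate the 28 unordered pairs (i,j) with i<j and classify each by sign(x_j-x_i) * sign(y_j-y_i).
  (1,2):dx=-2,dy=-1->C; (1,3):dx=-4,dy=-7->C; (1,4):dx=-5,dy=-13->C; (1,5):dx=+3,dy=-5->D
  (1,6):dx=-6,dy=-9->C; (1,7):dx=+1,dy=-12->D; (1,8):dx=-7,dy=-3->C; (2,3):dx=-2,dy=-6->C
  (2,4):dx=-3,dy=-12->C; (2,5):dx=+5,dy=-4->D; (2,6):dx=-4,dy=-8->C; (2,7):dx=+3,dy=-11->D
  (2,8):dx=-5,dy=-2->C; (3,4):dx=-1,dy=-6->C; (3,5):dx=+7,dy=+2->C; (3,6):dx=-2,dy=-2->C
  (3,7):dx=+5,dy=-5->D; (3,8):dx=-3,dy=+4->D; (4,5):dx=+8,dy=+8->C; (4,6):dx=-1,dy=+4->D
  (4,7):dx=+6,dy=+1->C; (4,8):dx=-2,dy=+10->D; (5,6):dx=-9,dy=-4->C; (5,7):dx=-2,dy=-7->C
  (5,8):dx=-10,dy=+2->D; (6,7):dx=+7,dy=-3->D; (6,8):dx=-1,dy=+6->D; (7,8):dx=-8,dy=+9->D
Step 2: C = 16, D = 12, total pairs = 28.
Step 3: tau = (C - D)/(n(n-1)/2) = (16 - 12)/28 = 0.142857.
Step 4: Exact two-sided p-value (enumerate n! = 40320 permutations of y under H0): p = 0.719544.
Step 5: alpha = 0.05. fail to reject H0.

tau_b = 0.1429 (C=16, D=12), p = 0.719544, fail to reject H0.


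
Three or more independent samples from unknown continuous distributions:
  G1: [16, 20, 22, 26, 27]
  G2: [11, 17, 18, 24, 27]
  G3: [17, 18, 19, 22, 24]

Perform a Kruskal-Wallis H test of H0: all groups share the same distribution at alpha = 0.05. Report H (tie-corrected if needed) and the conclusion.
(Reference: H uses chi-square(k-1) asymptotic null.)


Step 1: Combine all N = 15 observations and assign midranks.
sorted (value, group, rank): (11,G2,1), (16,G1,2), (17,G2,3.5), (17,G3,3.5), (18,G2,5.5), (18,G3,5.5), (19,G3,7), (20,G1,8), (22,G1,9.5), (22,G3,9.5), (24,G2,11.5), (24,G3,11.5), (26,G1,13), (27,G1,14.5), (27,G2,14.5)
Step 2: Sum ranks within each group.
R_1 = 47 (n_1 = 5)
R_2 = 36 (n_2 = 5)
R_3 = 37 (n_3 = 5)
Step 3: H = 12/(N(N+1)) * sum(R_i^2/n_i) - 3(N+1)
     = 12/(15*16) * (47^2/5 + 36^2/5 + 37^2/5) - 3*16
     = 0.050000 * 974.8 - 48
     = 0.740000.
Step 4: Ties present; correction factor C = 1 - 30/(15^3 - 15) = 0.991071. Corrected H = 0.740000 / 0.991071 = 0.746667.
Step 5: Under H0, H ~ chi^2(2); p-value = 0.688436.
Step 6: alpha = 0.05. fail to reject H0.

H = 0.7467, df = 2, p = 0.688436, fail to reject H0.


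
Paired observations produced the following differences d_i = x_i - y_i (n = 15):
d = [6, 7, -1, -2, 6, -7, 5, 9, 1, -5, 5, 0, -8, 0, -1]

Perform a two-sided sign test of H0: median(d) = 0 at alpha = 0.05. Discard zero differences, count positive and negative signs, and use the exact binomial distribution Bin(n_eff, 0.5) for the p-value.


Step 1: Discard zero differences. Original n = 15; n_eff = number of nonzero differences = 13.
Nonzero differences (with sign): +6, +7, -1, -2, +6, -7, +5, +9, +1, -5, +5, -8, -1
Step 2: Count signs: positive = 7, negative = 6.
Step 3: Under H0: P(positive) = 0.5, so the number of positives S ~ Bin(13, 0.5).
Step 4: Two-sided exact p-value = sum of Bin(13,0.5) probabilities at or below the observed probability = 1.000000.
Step 5: alpha = 0.05. fail to reject H0.

n_eff = 13, pos = 7, neg = 6, p = 1.000000, fail to reject H0.


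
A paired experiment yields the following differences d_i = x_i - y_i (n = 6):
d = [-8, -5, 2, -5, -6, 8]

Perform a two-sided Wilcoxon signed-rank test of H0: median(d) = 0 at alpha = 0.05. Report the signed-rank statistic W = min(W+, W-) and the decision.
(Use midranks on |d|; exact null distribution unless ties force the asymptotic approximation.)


Step 1: Drop any zero differences (none here) and take |d_i|.
|d| = [8, 5, 2, 5, 6, 8]
Step 2: Midrank |d_i| (ties get averaged ranks).
ranks: |8|->5.5, |5|->2.5, |2|->1, |5|->2.5, |6|->4, |8|->5.5
Step 3: Attach original signs; sum ranks with positive sign and with negative sign.
W+ = 1 + 5.5 = 6.5
W- = 5.5 + 2.5 + 2.5 + 4 = 14.5
(Check: W+ + W- = 21 should equal n(n+1)/2 = 21.)
Step 4: Test statistic W = min(W+, W-) = 6.5.
Step 5: Ties in |d|, so use the tie-corrected normal approximation.
        E[W] = n(n+1)/4 = 6*7/4 = 10.5.
        Tie groups: |d|=5 (t=2), |d|=8 (t=2); sum(t^3 - t) = 12.
        Var[W] = n(n+1)(2n+1)/24 - sum(t^3-t)/48 = 546/24 - 12/48 = 22.5.
        z = (W - E[W]) / sqrt(Var[W]) = (6.5 - 10.5) / 4.7434 = -0.8433.
        Two-sided p = 2*Phi(z) = 0.399075.
Step 6: alpha = 0.05. fail to reject H0.

W+ = 6.5, W- = 14.5, W = min = 6.5, p = 0.399075, fail to reject H0.


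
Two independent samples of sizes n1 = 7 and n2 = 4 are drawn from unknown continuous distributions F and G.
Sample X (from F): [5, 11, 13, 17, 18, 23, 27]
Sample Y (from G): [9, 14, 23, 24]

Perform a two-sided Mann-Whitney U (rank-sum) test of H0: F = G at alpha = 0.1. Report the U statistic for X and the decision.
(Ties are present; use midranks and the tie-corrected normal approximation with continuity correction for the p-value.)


Step 1: Combine and sort all 11 observations; assign midranks.
sorted (value, group): (5,X), (9,Y), (11,X), (13,X), (14,Y), (17,X), (18,X), (23,X), (23,Y), (24,Y), (27,X)
ranks: 5->1, 9->2, 11->3, 13->4, 14->5, 17->6, 18->7, 23->8.5, 23->8.5, 24->10, 27->11
Step 2: Rank sum for X: R1 = 1 + 3 + 4 + 6 + 7 + 8.5 + 11 = 40.5.
Step 3: U_X = R1 - n1(n1+1)/2 = 40.5 - 7*8/2 = 40.5 - 28 = 12.5.
       U_Y = n1*n2 - U_X = 28 - 12.5 = 15.5.
Step 4: Ties are present, so use the tie-corrected normal approximation (with continuity correction) for the p-value.
Step 5: p-value = 0.849769; compare to alpha = 0.1. fail to reject H0.

U_X = 12.5, p = 0.849769, fail to reject H0 at alpha = 0.1.


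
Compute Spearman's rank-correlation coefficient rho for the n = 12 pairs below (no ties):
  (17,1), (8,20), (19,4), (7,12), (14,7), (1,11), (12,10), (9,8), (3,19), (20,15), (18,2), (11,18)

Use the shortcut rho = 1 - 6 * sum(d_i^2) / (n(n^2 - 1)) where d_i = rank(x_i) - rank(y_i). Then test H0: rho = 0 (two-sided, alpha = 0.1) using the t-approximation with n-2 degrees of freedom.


Step 1: Rank x and y separately (midranks; no ties here).
rank(x): 17->9, 8->4, 19->11, 7->3, 14->8, 1->1, 12->7, 9->5, 3->2, 20->12, 18->10, 11->6
rank(y): 1->1, 20->12, 4->3, 12->8, 7->4, 11->7, 10->6, 8->5, 19->11, 15->9, 2->2, 18->10
Step 2: d_i = R_x(i) - R_y(i); compute d_i^2.
  (9-1)^2=64, (4-12)^2=64, (11-3)^2=64, (3-8)^2=25, (8-4)^2=16, (1-7)^2=36, (7-6)^2=1, (5-5)^2=0, (2-11)^2=81, (12-9)^2=9, (10-2)^2=64, (6-10)^2=16
sum(d^2) = 440.
Step 3: rho = 1 - 6*440 / (12*(12^2 - 1)) = 1 - 2640/1716 = -0.538462.
Step 4: Under H0, t = rho * sqrt((n-2)/(1-rho^2)) = -2.0207 ~ t(10).
Step 5: Two-sided p-value from the t-distribution with 10 df = 0.070894.
Step 6: alpha = 0.1. reject H0.

rho = -0.5385, p = 0.070894, reject H0 at alpha = 0.1.


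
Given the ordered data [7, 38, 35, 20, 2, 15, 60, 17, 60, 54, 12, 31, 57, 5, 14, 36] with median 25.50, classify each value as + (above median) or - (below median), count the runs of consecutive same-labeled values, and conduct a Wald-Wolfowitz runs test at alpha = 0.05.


Step 1: Compute median = 25.50; label A = above, B = below.
Labels in order: BAABBBABAABAABBA  (n_A = 8, n_B = 8)
Step 2: Count runs R = 10.
Step 3: Under H0 (random ordering), E[R] = 2*n_A*n_B/(n_A+n_B) + 1 = 2*8*8/16 + 1 = 9.0000.
        Var[R] = 2*n_A*n_B*(2*n_A*n_B - n_A - n_B) / ((n_A+n_B)^2 * (n_A+n_B-1)) = 14336/3840 = 3.7333.
        SD[R] = 1.9322.
Step 4: Continuity-corrected z = (R - 0.5 - E[R]) / SD[R] = (10 - 0.5 - 9.0000) / 1.9322 = 0.2588.
Step 5: Two-sided p-value via normal approximation = 2*(1 - Phi(|z|)) = 0.795809.
Step 6: alpha = 0.05. fail to reject H0.

R = 10, z = 0.2588, p = 0.795809, fail to reject H0.


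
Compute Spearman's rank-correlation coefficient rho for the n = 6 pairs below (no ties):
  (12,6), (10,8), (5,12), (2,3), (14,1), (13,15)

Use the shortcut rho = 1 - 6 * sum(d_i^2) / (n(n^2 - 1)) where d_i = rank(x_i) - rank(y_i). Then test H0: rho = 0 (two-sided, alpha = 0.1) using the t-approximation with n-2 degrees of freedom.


Step 1: Rank x and y separately (midranks; no ties here).
rank(x): 12->4, 10->3, 5->2, 2->1, 14->6, 13->5
rank(y): 6->3, 8->4, 12->5, 3->2, 1->1, 15->6
Step 2: d_i = R_x(i) - R_y(i); compute d_i^2.
  (4-3)^2=1, (3-4)^2=1, (2-5)^2=9, (1-2)^2=1, (6-1)^2=25, (5-6)^2=1
sum(d^2) = 38.
Step 3: rho = 1 - 6*38 / (6*(6^2 - 1)) = 1 - 228/210 = -0.085714.
Step 4: Under H0, t = rho * sqrt((n-2)/(1-rho^2)) = -0.1721 ~ t(4).
Step 5: Two-sided p-value from the t-distribution with 4 df = 0.871743.
Step 6: alpha = 0.1. fail to reject H0.

rho = -0.0857, p = 0.871743, fail to reject H0 at alpha = 0.1.


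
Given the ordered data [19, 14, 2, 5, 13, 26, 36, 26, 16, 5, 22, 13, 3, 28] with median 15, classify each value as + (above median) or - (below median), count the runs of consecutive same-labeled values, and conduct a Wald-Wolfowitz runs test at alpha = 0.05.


Step 1: Compute median = 15; label A = above, B = below.
Labels in order: ABBBBAAAABABBA  (n_A = 7, n_B = 7)
Step 2: Count runs R = 7.
Step 3: Under H0 (random ordering), E[R] = 2*n_A*n_B/(n_A+n_B) + 1 = 2*7*7/14 + 1 = 8.0000.
        Var[R] = 2*n_A*n_B*(2*n_A*n_B - n_A - n_B) / ((n_A+n_B)^2 * (n_A+n_B-1)) = 8232/2548 = 3.2308.
        SD[R] = 1.7974.
Step 4: Continuity-corrected z = (R + 0.5 - E[R]) / SD[R] = (7 + 0.5 - 8.0000) / 1.7974 = -0.2782.
Step 5: Two-sided p-value via normal approximation = 2*(1 - Phi(|z|)) = 0.780879.
Step 6: alpha = 0.05. fail to reject H0.

R = 7, z = -0.2782, p = 0.780879, fail to reject H0.


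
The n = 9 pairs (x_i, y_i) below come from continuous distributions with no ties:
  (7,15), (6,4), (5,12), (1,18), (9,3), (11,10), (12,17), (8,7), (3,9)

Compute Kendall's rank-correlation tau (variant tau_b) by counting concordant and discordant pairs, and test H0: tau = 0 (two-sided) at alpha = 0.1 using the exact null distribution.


Step 1: Enumerate the 36 unordered pairs (i,j) with i<j and classify each by sign(x_j-x_i) * sign(y_j-y_i).
  (1,2):dx=-1,dy=-11->C; (1,3):dx=-2,dy=-3->C; (1,4):dx=-6,dy=+3->D; (1,5):dx=+2,dy=-12->D
  (1,6):dx=+4,dy=-5->D; (1,7):dx=+5,dy=+2->C; (1,8):dx=+1,dy=-8->D; (1,9):dx=-4,dy=-6->C
  (2,3):dx=-1,dy=+8->D; (2,4):dx=-5,dy=+14->D; (2,5):dx=+3,dy=-1->D; (2,6):dx=+5,dy=+6->C
  (2,7):dx=+6,dy=+13->C; (2,8):dx=+2,dy=+3->C; (2,9):dx=-3,dy=+5->D; (3,4):dx=-4,dy=+6->D
  (3,5):dx=+4,dy=-9->D; (3,6):dx=+6,dy=-2->D; (3,7):dx=+7,dy=+5->C; (3,8):dx=+3,dy=-5->D
  (3,9):dx=-2,dy=-3->C; (4,5):dx=+8,dy=-15->D; (4,6):dx=+10,dy=-8->D; (4,7):dx=+11,dy=-1->D
  (4,8):dx=+7,dy=-11->D; (4,9):dx=+2,dy=-9->D; (5,6):dx=+2,dy=+7->C; (5,7):dx=+3,dy=+14->C
  (5,8):dx=-1,dy=+4->D; (5,9):dx=-6,dy=+6->D; (6,7):dx=+1,dy=+7->C; (6,8):dx=-3,dy=-3->C
  (6,9):dx=-8,dy=-1->C; (7,8):dx=-4,dy=-10->C; (7,9):dx=-9,dy=-8->C; (8,9):dx=-5,dy=+2->D
Step 2: C = 16, D = 20, total pairs = 36.
Step 3: tau = (C - D)/(n(n-1)/2) = (16 - 20)/36 = -0.111111.
Step 4: Exact two-sided p-value (enumerate n! = 362880 permutations of y under H0): p = 0.761414.
Step 5: alpha = 0.1. fail to reject H0.

tau_b = -0.1111 (C=16, D=20), p = 0.761414, fail to reject H0.


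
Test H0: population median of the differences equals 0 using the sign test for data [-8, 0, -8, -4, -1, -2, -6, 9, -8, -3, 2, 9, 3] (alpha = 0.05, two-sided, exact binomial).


Step 1: Discard zero differences. Original n = 13; n_eff = number of nonzero differences = 12.
Nonzero differences (with sign): -8, -8, -4, -1, -2, -6, +9, -8, -3, +2, +9, +3
Step 2: Count signs: positive = 4, negative = 8.
Step 3: Under H0: P(positive) = 0.5, so the number of positives S ~ Bin(12, 0.5).
Step 4: Two-sided exact p-value = sum of Bin(12,0.5) probabilities at or below the observed probability = 0.387695.
Step 5: alpha = 0.05. fail to reject H0.

n_eff = 12, pos = 4, neg = 8, p = 0.387695, fail to reject H0.


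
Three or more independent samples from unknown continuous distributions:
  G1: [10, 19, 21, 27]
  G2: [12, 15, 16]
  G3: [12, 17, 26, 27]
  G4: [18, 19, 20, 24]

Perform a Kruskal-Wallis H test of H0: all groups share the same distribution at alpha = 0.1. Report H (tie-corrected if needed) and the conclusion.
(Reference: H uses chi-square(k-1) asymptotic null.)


Step 1: Combine all N = 15 observations and assign midranks.
sorted (value, group, rank): (10,G1,1), (12,G2,2.5), (12,G3,2.5), (15,G2,4), (16,G2,5), (17,G3,6), (18,G4,7), (19,G1,8.5), (19,G4,8.5), (20,G4,10), (21,G1,11), (24,G4,12), (26,G3,13), (27,G1,14.5), (27,G3,14.5)
Step 2: Sum ranks within each group.
R_1 = 35 (n_1 = 4)
R_2 = 11.5 (n_2 = 3)
R_3 = 36 (n_3 = 4)
R_4 = 37.5 (n_4 = 4)
Step 3: H = 12/(N(N+1)) * sum(R_i^2/n_i) - 3(N+1)
     = 12/(15*16) * (35^2/4 + 11.5^2/3 + 36^2/4 + 37.5^2/4) - 3*16
     = 0.050000 * 1025.9 - 48
     = 3.294792.
Step 4: Ties present; correction factor C = 1 - 18/(15^3 - 15) = 0.994643. Corrected H = 3.294792 / 0.994643 = 3.312537.
Step 5: Under H0, H ~ chi^2(3); p-value = 0.345901.
Step 6: alpha = 0.1. fail to reject H0.

H = 3.3125, df = 3, p = 0.345901, fail to reject H0.


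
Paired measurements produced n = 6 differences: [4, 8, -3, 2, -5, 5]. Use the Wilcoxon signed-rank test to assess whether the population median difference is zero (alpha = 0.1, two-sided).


Step 1: Drop any zero differences (none here) and take |d_i|.
|d| = [4, 8, 3, 2, 5, 5]
Step 2: Midrank |d_i| (ties get averaged ranks).
ranks: |4|->3, |8|->6, |3|->2, |2|->1, |5|->4.5, |5|->4.5
Step 3: Attach original signs; sum ranks with positive sign and with negative sign.
W+ = 3 + 6 + 1 + 4.5 = 14.5
W- = 2 + 4.5 = 6.5
(Check: W+ + W- = 21 should equal n(n+1)/2 = 21.)
Step 4: Test statistic W = min(W+, W-) = 6.5.
Step 5: Ties in |d|, so use the tie-corrected normal approximation.
        E[W] = n(n+1)/4 = 6*7/4 = 10.5.
        Tie groups: |d|=5 (t=2); sum(t^3 - t) = 6.
        Var[W] = n(n+1)(2n+1)/24 - sum(t^3-t)/48 = 546/24 - 6/48 = 22.625.
        z = (W - E[W]) / sqrt(Var[W]) = (6.5 - 10.5) / 4.7566 = -0.8409.
        Two-sided p = 2*Phi(z) = 0.400381.
Step 6: alpha = 0.1. fail to reject H0.

W+ = 14.5, W- = 6.5, W = min = 6.5, p = 0.400381, fail to reject H0.


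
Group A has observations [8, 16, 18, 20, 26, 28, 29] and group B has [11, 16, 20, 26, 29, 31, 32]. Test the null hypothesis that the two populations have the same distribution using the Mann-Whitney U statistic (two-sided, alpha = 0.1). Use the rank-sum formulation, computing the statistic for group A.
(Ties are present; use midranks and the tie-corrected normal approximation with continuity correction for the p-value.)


Step 1: Combine and sort all 14 observations; assign midranks.
sorted (value, group): (8,X), (11,Y), (16,X), (16,Y), (18,X), (20,X), (20,Y), (26,X), (26,Y), (28,X), (29,X), (29,Y), (31,Y), (32,Y)
ranks: 8->1, 11->2, 16->3.5, 16->3.5, 18->5, 20->6.5, 20->6.5, 26->8.5, 26->8.5, 28->10, 29->11.5, 29->11.5, 31->13, 32->14
Step 2: Rank sum for X: R1 = 1 + 3.5 + 5 + 6.5 + 8.5 + 10 + 11.5 = 46.
Step 3: U_X = R1 - n1(n1+1)/2 = 46 - 7*8/2 = 46 - 28 = 18.
       U_Y = n1*n2 - U_X = 49 - 18 = 31.
Step 4: Ties are present, so use the tie-corrected normal approximation (with continuity correction) for the p-value.
Step 5: p-value = 0.441274; compare to alpha = 0.1. fail to reject H0.

U_X = 18, p = 0.441274, fail to reject H0 at alpha = 0.1.


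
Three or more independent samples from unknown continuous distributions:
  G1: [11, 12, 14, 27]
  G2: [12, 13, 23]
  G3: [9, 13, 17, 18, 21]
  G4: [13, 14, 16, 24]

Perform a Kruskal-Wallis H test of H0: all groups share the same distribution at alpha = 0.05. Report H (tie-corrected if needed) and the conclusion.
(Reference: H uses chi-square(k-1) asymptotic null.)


Step 1: Combine all N = 16 observations and assign midranks.
sorted (value, group, rank): (9,G3,1), (11,G1,2), (12,G1,3.5), (12,G2,3.5), (13,G2,6), (13,G3,6), (13,G4,6), (14,G1,8.5), (14,G4,8.5), (16,G4,10), (17,G3,11), (18,G3,12), (21,G3,13), (23,G2,14), (24,G4,15), (27,G1,16)
Step 2: Sum ranks within each group.
R_1 = 30 (n_1 = 4)
R_2 = 23.5 (n_2 = 3)
R_3 = 43 (n_3 = 5)
R_4 = 39.5 (n_4 = 4)
Step 3: H = 12/(N(N+1)) * sum(R_i^2/n_i) - 3(N+1)
     = 12/(16*17) * (30^2/4 + 23.5^2/3 + 43^2/5 + 39.5^2/4) - 3*17
     = 0.044118 * 1168.95 - 51
     = 0.571140.
Step 4: Ties present; correction factor C = 1 - 36/(16^3 - 16) = 0.991176. Corrected H = 0.571140 / 0.991176 = 0.576224.
Step 5: Under H0, H ~ chi^2(3); p-value = 0.901853.
Step 6: alpha = 0.05. fail to reject H0.

H = 0.5762, df = 3, p = 0.901853, fail to reject H0.


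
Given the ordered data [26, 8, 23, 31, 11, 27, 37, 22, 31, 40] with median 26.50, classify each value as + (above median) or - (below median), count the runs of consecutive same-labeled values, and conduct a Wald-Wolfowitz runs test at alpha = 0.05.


Step 1: Compute median = 26.50; label A = above, B = below.
Labels in order: BBBABAABAA  (n_A = 5, n_B = 5)
Step 2: Count runs R = 6.
Step 3: Under H0 (random ordering), E[R] = 2*n_A*n_B/(n_A+n_B) + 1 = 2*5*5/10 + 1 = 6.0000.
        Var[R] = 2*n_A*n_B*(2*n_A*n_B - n_A - n_B) / ((n_A+n_B)^2 * (n_A+n_B-1)) = 2000/900 = 2.2222.
        SD[R] = 1.4907.
Step 4: R = E[R], so z = 0 with no continuity correction.
Step 5: Two-sided p-value via normal approximation = 2*(1 - Phi(|z|)) = 1.000000.
Step 6: alpha = 0.05. fail to reject H0.

R = 6, z = 0.0000, p = 1.000000, fail to reject H0.


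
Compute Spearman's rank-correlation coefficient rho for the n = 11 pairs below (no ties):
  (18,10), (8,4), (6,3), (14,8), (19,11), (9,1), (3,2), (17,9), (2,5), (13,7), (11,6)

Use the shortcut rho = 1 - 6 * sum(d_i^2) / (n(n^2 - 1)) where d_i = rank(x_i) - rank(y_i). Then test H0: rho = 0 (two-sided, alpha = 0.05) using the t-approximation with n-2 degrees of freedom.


Step 1: Rank x and y separately (midranks; no ties here).
rank(x): 18->10, 8->4, 6->3, 14->8, 19->11, 9->5, 3->2, 17->9, 2->1, 13->7, 11->6
rank(y): 10->10, 4->4, 3->3, 8->8, 11->11, 1->1, 2->2, 9->9, 5->5, 7->7, 6->6
Step 2: d_i = R_x(i) - R_y(i); compute d_i^2.
  (10-10)^2=0, (4-4)^2=0, (3-3)^2=0, (8-8)^2=0, (11-11)^2=0, (5-1)^2=16, (2-2)^2=0, (9-9)^2=0, (1-5)^2=16, (7-7)^2=0, (6-6)^2=0
sum(d^2) = 32.
Step 3: rho = 1 - 6*32 / (11*(11^2 - 1)) = 1 - 192/1320 = 0.854545.
Step 4: Under H0, t = rho * sqrt((n-2)/(1-rho^2)) = 4.9360 ~ t(9).
Step 5: Two-sided p-value from the t-distribution with 9 df = 0.000807.
Step 6: alpha = 0.05. reject H0.

rho = 0.8545, p = 0.000807, reject H0 at alpha = 0.05.


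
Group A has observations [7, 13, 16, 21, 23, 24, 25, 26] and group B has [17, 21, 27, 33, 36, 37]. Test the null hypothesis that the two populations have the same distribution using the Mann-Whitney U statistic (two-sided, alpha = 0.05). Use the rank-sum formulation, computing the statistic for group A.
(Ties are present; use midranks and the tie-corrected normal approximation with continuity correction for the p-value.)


Step 1: Combine and sort all 14 observations; assign midranks.
sorted (value, group): (7,X), (13,X), (16,X), (17,Y), (21,X), (21,Y), (23,X), (24,X), (25,X), (26,X), (27,Y), (33,Y), (36,Y), (37,Y)
ranks: 7->1, 13->2, 16->3, 17->4, 21->5.5, 21->5.5, 23->7, 24->8, 25->9, 26->10, 27->11, 33->12, 36->13, 37->14
Step 2: Rank sum for X: R1 = 1 + 2 + 3 + 5.5 + 7 + 8 + 9 + 10 = 45.5.
Step 3: U_X = R1 - n1(n1+1)/2 = 45.5 - 8*9/2 = 45.5 - 36 = 9.5.
       U_Y = n1*n2 - U_X = 48 - 9.5 = 38.5.
Step 4: Ties are present, so use the tie-corrected normal approximation (with continuity correction) for the p-value.
Step 5: p-value = 0.070392; compare to alpha = 0.05. fail to reject H0.

U_X = 9.5, p = 0.070392, fail to reject H0 at alpha = 0.05.


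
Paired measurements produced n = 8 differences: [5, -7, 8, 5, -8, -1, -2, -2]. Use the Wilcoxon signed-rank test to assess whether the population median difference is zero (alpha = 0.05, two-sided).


Step 1: Drop any zero differences (none here) and take |d_i|.
|d| = [5, 7, 8, 5, 8, 1, 2, 2]
Step 2: Midrank |d_i| (ties get averaged ranks).
ranks: |5|->4.5, |7|->6, |8|->7.5, |5|->4.5, |8|->7.5, |1|->1, |2|->2.5, |2|->2.5
Step 3: Attach original signs; sum ranks with positive sign and with negative sign.
W+ = 4.5 + 7.5 + 4.5 = 16.5
W- = 6 + 7.5 + 1 + 2.5 + 2.5 = 19.5
(Check: W+ + W- = 36 should equal n(n+1)/2 = 36.)
Step 4: Test statistic W = min(W+, W-) = 16.5.
Step 5: Ties in |d|, so use the tie-corrected normal approximation.
        E[W] = n(n+1)/4 = 8*9/4 = 18.
        Tie groups: |d|=2 (t=2), |d|=5 (t=2), |d|=8 (t=2); sum(t^3 - t) = 18.
        Var[W] = n(n+1)(2n+1)/24 - sum(t^3-t)/48 = 1224/24 - 18/48 = 50.625.
        z = (W - E[W]) / sqrt(Var[W]) = (16.5 - 18) / 7.1151 = -0.2108.
        Two-sided p = 2*Phi(z) = 0.833029.
Step 6: alpha = 0.05. fail to reject H0.

W+ = 16.5, W- = 19.5, W = min = 16.5, p = 0.833029, fail to reject H0.


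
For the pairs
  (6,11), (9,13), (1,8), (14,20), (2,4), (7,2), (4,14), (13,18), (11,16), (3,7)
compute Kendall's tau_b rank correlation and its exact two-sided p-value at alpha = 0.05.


Step 1: Enumerate the 45 unordered pairs (i,j) with i<j and classify each by sign(x_j-x_i) * sign(y_j-y_i).
  (1,2):dx=+3,dy=+2->C; (1,3):dx=-5,dy=-3->C; (1,4):dx=+8,dy=+9->C; (1,5):dx=-4,dy=-7->C
  (1,6):dx=+1,dy=-9->D; (1,7):dx=-2,dy=+3->D; (1,8):dx=+7,dy=+7->C; (1,9):dx=+5,dy=+5->C
  (1,10):dx=-3,dy=-4->C; (2,3):dx=-8,dy=-5->C; (2,4):dx=+5,dy=+7->C; (2,5):dx=-7,dy=-9->C
  (2,6):dx=-2,dy=-11->C; (2,7):dx=-5,dy=+1->D; (2,8):dx=+4,dy=+5->C; (2,9):dx=+2,dy=+3->C
  (2,10):dx=-6,dy=-6->C; (3,4):dx=+13,dy=+12->C; (3,5):dx=+1,dy=-4->D; (3,6):dx=+6,dy=-6->D
  (3,7):dx=+3,dy=+6->C; (3,8):dx=+12,dy=+10->C; (3,9):dx=+10,dy=+8->C; (3,10):dx=+2,dy=-1->D
  (4,5):dx=-12,dy=-16->C; (4,6):dx=-7,dy=-18->C; (4,7):dx=-10,dy=-6->C; (4,8):dx=-1,dy=-2->C
  (4,9):dx=-3,dy=-4->C; (4,10):dx=-11,dy=-13->C; (5,6):dx=+5,dy=-2->D; (5,7):dx=+2,dy=+10->C
  (5,8):dx=+11,dy=+14->C; (5,9):dx=+9,dy=+12->C; (5,10):dx=+1,dy=+3->C; (6,7):dx=-3,dy=+12->D
  (6,8):dx=+6,dy=+16->C; (6,9):dx=+4,dy=+14->C; (6,10):dx=-4,dy=+5->D; (7,8):dx=+9,dy=+4->C
  (7,9):dx=+7,dy=+2->C; (7,10):dx=-1,dy=-7->C; (8,9):dx=-2,dy=-2->C; (8,10):dx=-10,dy=-11->C
  (9,10):dx=-8,dy=-9->C
Step 2: C = 36, D = 9, total pairs = 45.
Step 3: tau = (C - D)/(n(n-1)/2) = (36 - 9)/45 = 0.600000.
Step 4: Exact two-sided p-value (enumerate n! = 3628800 permutations of y under H0): p = 0.016666.
Step 5: alpha = 0.05. reject H0.

tau_b = 0.6000 (C=36, D=9), p = 0.016666, reject H0.


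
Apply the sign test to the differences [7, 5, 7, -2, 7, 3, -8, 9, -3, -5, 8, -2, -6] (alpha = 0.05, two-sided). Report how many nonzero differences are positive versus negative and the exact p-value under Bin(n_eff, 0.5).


Step 1: Discard zero differences. Original n = 13; n_eff = number of nonzero differences = 13.
Nonzero differences (with sign): +7, +5, +7, -2, +7, +3, -8, +9, -3, -5, +8, -2, -6
Step 2: Count signs: positive = 7, negative = 6.
Step 3: Under H0: P(positive) = 0.5, so the number of positives S ~ Bin(13, 0.5).
Step 4: Two-sided exact p-value = sum of Bin(13,0.5) probabilities at or below the observed probability = 1.000000.
Step 5: alpha = 0.05. fail to reject H0.

n_eff = 13, pos = 7, neg = 6, p = 1.000000, fail to reject H0.


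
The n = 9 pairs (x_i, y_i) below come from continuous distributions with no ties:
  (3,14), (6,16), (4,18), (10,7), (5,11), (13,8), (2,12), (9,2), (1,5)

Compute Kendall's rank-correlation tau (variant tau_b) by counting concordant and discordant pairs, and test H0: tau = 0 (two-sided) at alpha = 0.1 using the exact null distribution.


Step 1: Enumerate the 36 unordered pairs (i,j) with i<j and classify each by sign(x_j-x_i) * sign(y_j-y_i).
  (1,2):dx=+3,dy=+2->C; (1,3):dx=+1,dy=+4->C; (1,4):dx=+7,dy=-7->D; (1,5):dx=+2,dy=-3->D
  (1,6):dx=+10,dy=-6->D; (1,7):dx=-1,dy=-2->C; (1,8):dx=+6,dy=-12->D; (1,9):dx=-2,dy=-9->C
  (2,3):dx=-2,dy=+2->D; (2,4):dx=+4,dy=-9->D; (2,5):dx=-1,dy=-5->C; (2,6):dx=+7,dy=-8->D
  (2,7):dx=-4,dy=-4->C; (2,8):dx=+3,dy=-14->D; (2,9):dx=-5,dy=-11->C; (3,4):dx=+6,dy=-11->D
  (3,5):dx=+1,dy=-7->D; (3,6):dx=+9,dy=-10->D; (3,7):dx=-2,dy=-6->C; (3,8):dx=+5,dy=-16->D
  (3,9):dx=-3,dy=-13->C; (4,5):dx=-5,dy=+4->D; (4,6):dx=+3,dy=+1->C; (4,7):dx=-8,dy=+5->D
  (4,8):dx=-1,dy=-5->C; (4,9):dx=-9,dy=-2->C; (5,6):dx=+8,dy=-3->D; (5,7):dx=-3,dy=+1->D
  (5,8):dx=+4,dy=-9->D; (5,9):dx=-4,dy=-6->C; (6,7):dx=-11,dy=+4->D; (6,8):dx=-4,dy=-6->C
  (6,9):dx=-12,dy=-3->C; (7,8):dx=+7,dy=-10->D; (7,9):dx=-1,dy=-7->C; (8,9):dx=-8,dy=+3->D
Step 2: C = 16, D = 20, total pairs = 36.
Step 3: tau = (C - D)/(n(n-1)/2) = (16 - 20)/36 = -0.111111.
Step 4: Exact two-sided p-value (enumerate n! = 362880 permutations of y under H0): p = 0.761414.
Step 5: alpha = 0.1. fail to reject H0.

tau_b = -0.1111 (C=16, D=20), p = 0.761414, fail to reject H0.
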